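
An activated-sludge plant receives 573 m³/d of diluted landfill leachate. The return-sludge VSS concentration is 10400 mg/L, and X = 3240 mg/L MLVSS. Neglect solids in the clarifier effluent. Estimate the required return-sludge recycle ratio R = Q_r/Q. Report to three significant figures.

R ≈ 0.453

R = Q_r/Q = X/(X_r − X) = 3240 / (10400 − 3240) = 0.4525.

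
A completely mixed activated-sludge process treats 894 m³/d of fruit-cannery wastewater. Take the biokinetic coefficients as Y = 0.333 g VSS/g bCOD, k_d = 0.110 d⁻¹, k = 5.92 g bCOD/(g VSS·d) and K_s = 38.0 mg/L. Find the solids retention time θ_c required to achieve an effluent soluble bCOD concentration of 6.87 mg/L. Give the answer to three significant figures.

From 1/θ_c = Y·k·S/(K_s + S) − k_d: Y·k·S/(K_s+S) = 0.333 × 5.92 × 6.87 / (38.0 + 6.87) = 0.3018 d⁻¹.
1/θ_c = 0.3018 − 0.110 = 0.1918 d⁻¹, so θ_c = 5.213 d.

θ_c ≈ 5.21 d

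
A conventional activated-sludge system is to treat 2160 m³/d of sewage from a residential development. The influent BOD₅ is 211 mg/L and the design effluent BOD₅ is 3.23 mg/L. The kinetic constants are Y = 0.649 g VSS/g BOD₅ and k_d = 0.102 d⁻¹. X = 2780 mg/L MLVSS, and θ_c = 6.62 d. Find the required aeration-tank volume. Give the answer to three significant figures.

V ≈ 414 m³

Steady-state biomass mass balance: V·X·(1 + k_d·θ_c) = Y·Q·(S₀ − S)·θ_c, so V = 0.649 × 2160 × (211 − 3.23) × 6.62 / [2780 × (1 + 0.102 × 6.62)] = 1.93×10^6 / 4657 = 414.0 m³.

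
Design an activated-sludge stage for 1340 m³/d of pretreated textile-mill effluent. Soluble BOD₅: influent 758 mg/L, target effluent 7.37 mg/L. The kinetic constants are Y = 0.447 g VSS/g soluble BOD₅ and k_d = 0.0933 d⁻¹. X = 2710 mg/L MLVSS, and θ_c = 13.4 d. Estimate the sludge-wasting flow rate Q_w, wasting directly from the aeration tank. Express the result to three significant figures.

Steady-state biomass mass balance: V·X·(1 + k_d·θ_c) = Y·Q·(S₀ − S)·θ_c, so V = 0.447 × 1340 × (758 − 7.37) × 13.4 / [2710 × (1 + 0.0933 × 13.4)] = 6.02×10^6 / 6098 = 988.0 m³.
Wasting from the aeration tank: Q_w = V / θ_c = 988.0 / 13.4 = 73.73 m³/d.

Q_w ≈ 73.7 m³/d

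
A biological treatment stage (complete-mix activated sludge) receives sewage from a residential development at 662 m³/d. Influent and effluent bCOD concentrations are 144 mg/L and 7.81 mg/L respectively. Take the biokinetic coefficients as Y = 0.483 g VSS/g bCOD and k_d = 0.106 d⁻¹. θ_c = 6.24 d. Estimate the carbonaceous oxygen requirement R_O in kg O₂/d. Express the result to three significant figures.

R_O ≈ 52.9 kg O₂/d

Correct the yield for decay: Y_obs = Y/(1 + k_d θ_c) = 0.483 / (1 + 0.106 × 6.24) = 0.483 / 1.661 = 0.2907.
Q·(S₀ − S) = 662 × (144 − 7.81) × 10⁻³ = 90.16 kg/d removed.
Biomass synthesised: P_X = Y_obs × 90.16 = 26.21 kg VSS/d.
R_O = Q·(S₀ − S) − 1.42·P_X = 90.16 − 1.42 × 26.21 = 52.94 kg O₂/d.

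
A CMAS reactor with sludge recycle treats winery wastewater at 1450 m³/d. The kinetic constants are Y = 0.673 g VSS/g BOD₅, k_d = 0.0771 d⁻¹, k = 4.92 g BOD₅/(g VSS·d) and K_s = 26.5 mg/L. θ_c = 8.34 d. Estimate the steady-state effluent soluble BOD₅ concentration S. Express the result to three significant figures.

S ≈ 1.68 mg/L

Effluent substrate depends only on kinetics and SRT: S = K_s(1 + k_d θ_c) / [θ_c(Yk − k_d) − 1] = 26.5 × (1 + 0.0771 × 8.34) / [8.34 × (0.673 × 4.92 − 0.0771) − 1] = 43.54 / 25.97 = 1.676 mg/L.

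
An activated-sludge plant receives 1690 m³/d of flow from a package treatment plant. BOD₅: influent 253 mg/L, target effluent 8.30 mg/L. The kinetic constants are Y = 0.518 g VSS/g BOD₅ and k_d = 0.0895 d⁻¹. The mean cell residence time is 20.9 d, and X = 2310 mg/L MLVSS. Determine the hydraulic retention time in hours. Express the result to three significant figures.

Rearranging the biomass balance for a CMAS with decay, V = Y·Q·ΔS·θ_c / [X·(1+k_d θ_c)] = 0.518 × 1690 × (253 − 8.30) × 20.9 / [2310 × (1 + 0.0895 × 20.9)] = 4.48×10^6 / 6631 = 675.2 m³.
Hydraulic retention time τ = V/Q = 675.2 / 1690 = 0.3995 d = 9.588 h.

τ ≈ 9.59 h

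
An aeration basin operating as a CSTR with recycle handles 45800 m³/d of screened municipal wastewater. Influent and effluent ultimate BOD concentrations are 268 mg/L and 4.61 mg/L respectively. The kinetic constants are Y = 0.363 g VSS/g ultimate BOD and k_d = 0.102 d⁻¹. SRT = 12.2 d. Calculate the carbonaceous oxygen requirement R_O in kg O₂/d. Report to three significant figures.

R_O ≈ 9290 kg O₂/d

The observed yield is Y_obs = Y/(1 + k_d·θ_c) = 0.363 / (1 + 0.102 × 12.2) = 0.363 / 2.244 = 0.1617 g VSS per g ultimate BOD removed.
Mass of ultimate BOD removed per day: Q(S₀ − S) = 45800 × 263.4 g/m³ = 12063 kg/d.
Net sludge production P_X = 0.1617 × 12063 = 1951 kg VSS/d.
R_O = Q·ΔS − 1.42 P_X = 12063 − 2771 = 9293 kg O₂/d.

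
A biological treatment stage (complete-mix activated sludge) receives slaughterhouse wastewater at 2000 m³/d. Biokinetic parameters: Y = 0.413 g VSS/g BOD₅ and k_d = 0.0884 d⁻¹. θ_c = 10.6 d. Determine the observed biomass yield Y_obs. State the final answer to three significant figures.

Y_obs ≈ 0.213 g VSS/g BOD₅

Observed yield with endogenous decay: Y_obs = Y / (1 + k_d·θ_c) = 0.413 / (1 + 0.0884 × 10.6) = 0.413 / 1.937 = 0.2132 g VSS/g BOD₅.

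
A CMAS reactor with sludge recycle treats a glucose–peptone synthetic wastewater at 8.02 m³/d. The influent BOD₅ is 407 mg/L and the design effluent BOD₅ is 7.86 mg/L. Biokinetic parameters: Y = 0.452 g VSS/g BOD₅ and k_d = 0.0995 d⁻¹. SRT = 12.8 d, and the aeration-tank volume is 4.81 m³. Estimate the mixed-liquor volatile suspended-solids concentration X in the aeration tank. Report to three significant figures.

From V·X·(1 + k_d·θ_c) = Y·Q·(S₀ − S)·θ_c: X = 0.452 × 8.02 × (407 − 7.86) × 12.8 / [4.81 × (1 + 0.0995 × 12.8)] = 1694 mg/L.

X ≈ 1690 mg/L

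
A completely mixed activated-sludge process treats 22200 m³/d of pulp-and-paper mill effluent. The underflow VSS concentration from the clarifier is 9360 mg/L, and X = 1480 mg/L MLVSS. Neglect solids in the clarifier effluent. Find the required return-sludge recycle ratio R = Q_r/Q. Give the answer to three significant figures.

R = Q_r/Q = X/(X_r − X) = 1480 / (9360 − 1480) = 0.1878.

R ≈ 0.188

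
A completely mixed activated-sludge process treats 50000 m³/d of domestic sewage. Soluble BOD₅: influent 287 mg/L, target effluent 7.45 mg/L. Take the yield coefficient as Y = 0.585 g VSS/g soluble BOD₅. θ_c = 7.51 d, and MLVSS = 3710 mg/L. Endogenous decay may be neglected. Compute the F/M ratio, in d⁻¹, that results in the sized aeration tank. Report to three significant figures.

F/M ≈ 0.234 d⁻¹

With k_d = 0 the design equation reduces to V = Y Q (S₀−S) θ_c / X = 0.585 × 50000 × (287 − 7.45) × 7.51 / 3710 = 16552 m³.
F/M = applied load / biomass = Q·S₀/(V·X) = 50000 × 287 / (16552 × 3710) = 0.2337 d⁻¹.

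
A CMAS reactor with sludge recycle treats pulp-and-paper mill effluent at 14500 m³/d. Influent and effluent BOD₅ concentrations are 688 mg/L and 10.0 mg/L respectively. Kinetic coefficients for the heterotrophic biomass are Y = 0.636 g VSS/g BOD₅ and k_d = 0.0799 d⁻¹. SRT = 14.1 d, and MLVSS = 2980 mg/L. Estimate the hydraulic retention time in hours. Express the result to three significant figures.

Steady-state biomass mass balance: V·X·(1 + k_d·θ_c) = Y·Q·(S₀ − S)·θ_c, so V = 0.636 × 14500 × (688 − 10.0) × 14.1 / [2980 × (1 + 0.0799 × 14.1)] = 8.82×10^7 / 6337 = 13911 m³.
Hydraulic retention time τ = V/Q = 13911 / 14500 = 0.9594 d = 23.03 h.

τ ≈ 23.0 h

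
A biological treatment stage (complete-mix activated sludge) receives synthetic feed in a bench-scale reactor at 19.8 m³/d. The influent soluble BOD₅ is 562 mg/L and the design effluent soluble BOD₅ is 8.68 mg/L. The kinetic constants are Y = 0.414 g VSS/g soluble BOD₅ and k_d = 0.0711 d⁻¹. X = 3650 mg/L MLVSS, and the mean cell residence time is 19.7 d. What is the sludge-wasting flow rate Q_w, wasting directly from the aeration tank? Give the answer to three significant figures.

Steady-state biomass mass balance: V·X·(1 + k_d·θ_c) = Y·Q·(S₀ − S)·θ_c, so V = 0.414 × 19.8 × (562 − 8.68) × 19.7 / [3650 × (1 + 0.0711 × 19.7)] = 8.94×10^4 / 8762 = 10.20 m³.
With mixed-liquor wasting, θ_c = V/Q_w, so Q_w = V/θ_c = 10.20/19.7 = 0.5176 m³/d.

Q_w ≈ 0.518 m³/d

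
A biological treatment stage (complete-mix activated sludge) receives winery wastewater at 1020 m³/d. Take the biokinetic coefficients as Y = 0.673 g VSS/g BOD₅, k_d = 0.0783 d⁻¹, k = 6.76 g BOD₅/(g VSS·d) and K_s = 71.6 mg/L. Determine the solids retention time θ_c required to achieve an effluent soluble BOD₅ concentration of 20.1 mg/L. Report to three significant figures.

At the target effluent, Y k S/(K_s+S) = 0.673×6.76×20.1/91.70 = 0.9972 d⁻¹.
θ_c = 1/(μ − k_d) = 1/(0.9972 − 0.0783) = 1/0.9189 = 1.088 d.

θ_c ≈ 1.09 d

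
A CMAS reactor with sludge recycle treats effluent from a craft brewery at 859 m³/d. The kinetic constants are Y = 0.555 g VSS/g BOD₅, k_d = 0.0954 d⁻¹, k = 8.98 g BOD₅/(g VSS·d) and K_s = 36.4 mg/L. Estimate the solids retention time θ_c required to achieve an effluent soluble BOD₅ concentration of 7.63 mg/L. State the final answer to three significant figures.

θ_c ≈ 1.30 d

From 1/θ_c = Y·k·S/(K_s + S) − k_d: Y·k·S/(K_s+S) = 0.555 × 8.98 × 7.63 / (36.4 + 7.63) = 0.8637 d⁻¹.
θ_c = 1/(μ − k_d) = 1/(0.8637 − 0.0954) = 1/0.7683 = 1.302 d.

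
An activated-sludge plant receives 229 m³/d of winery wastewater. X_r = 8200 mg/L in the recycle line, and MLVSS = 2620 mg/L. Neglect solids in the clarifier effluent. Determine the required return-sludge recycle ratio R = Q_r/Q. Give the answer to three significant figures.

R ≈ 0.470

Solids balance on the clarifier gives (1+R)X = R·X_r, so R = X/(X_r − X) = 2620 / (8200 − 2620) = 0.4695.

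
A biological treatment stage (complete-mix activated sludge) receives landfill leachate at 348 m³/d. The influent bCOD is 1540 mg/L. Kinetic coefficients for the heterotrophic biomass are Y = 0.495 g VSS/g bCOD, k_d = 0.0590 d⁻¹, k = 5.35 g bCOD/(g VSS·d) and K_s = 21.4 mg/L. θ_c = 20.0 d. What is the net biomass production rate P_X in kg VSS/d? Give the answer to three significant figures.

Effluent substrate depends only on kinetics and SRT: S = K_s(1 + k_d θ_c) / [θ_c(Yk − k_d) − 1] = 21.4 × (1 + 0.0590 × 20.0) / [20.0 × (0.495 × 5.35 − 0.0590) − 1] = 46.65 / 50.78 = 0.9186 mg/L.
Y_obs = Y / (1 + k_d θ_c) = 0.495 / (1 + 0.0590 × 20.0) = 0.495 / 2.180 = 0.2271.
Q·(S₀ − S) = 348 × (1540 − 0.919) × 10⁻³ = 535.6 kg/d removed.
Biomass produced: P_X = Y_obs·Q·ΔS = 0.2271 × 535.6 ≈ 121.6 kg VSS/d.

P_X ≈ 122 kg VSS/d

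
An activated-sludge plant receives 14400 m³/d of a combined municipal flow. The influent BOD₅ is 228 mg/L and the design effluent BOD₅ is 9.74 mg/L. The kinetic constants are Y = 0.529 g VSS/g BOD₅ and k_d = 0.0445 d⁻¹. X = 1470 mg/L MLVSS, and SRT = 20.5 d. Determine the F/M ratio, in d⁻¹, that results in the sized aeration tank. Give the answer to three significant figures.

F/M ≈ 0.184 d⁻¹

From the SRT design equation V = Y Q (S₀−S) θ_c / [X (1 + k_d θ_c)] = 0.529 × 14400 × (228 − 9.74) × 20.5 / [1470 × (1 + 0.0445 × 20.5)] = 3.41×10^7 / 2811 = 12125 m³.
F/M = Q·S₀ / (V·X) = 14400 × 228 / (12125 × 1470) = 0.1842 g BOD₅·(g VSS·d)⁻¹.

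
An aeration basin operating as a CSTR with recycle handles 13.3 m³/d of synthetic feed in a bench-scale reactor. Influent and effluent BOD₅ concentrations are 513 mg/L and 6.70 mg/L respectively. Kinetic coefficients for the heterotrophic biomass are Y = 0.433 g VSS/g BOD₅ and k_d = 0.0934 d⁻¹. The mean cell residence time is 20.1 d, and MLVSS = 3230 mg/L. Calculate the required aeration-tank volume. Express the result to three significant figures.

V ≈ 6.31 m³

Steady-state biomass mass balance: V·X·(1 + k_d·θ_c) = Y·Q·(S₀ − S)·θ_c, so V = 0.433 × 13.3 × (513 − 6.70) × 20.1 / [3230 × (1 + 0.0934 × 20.1)] = 5.86×10^4 / 9294 = 6.306 m³.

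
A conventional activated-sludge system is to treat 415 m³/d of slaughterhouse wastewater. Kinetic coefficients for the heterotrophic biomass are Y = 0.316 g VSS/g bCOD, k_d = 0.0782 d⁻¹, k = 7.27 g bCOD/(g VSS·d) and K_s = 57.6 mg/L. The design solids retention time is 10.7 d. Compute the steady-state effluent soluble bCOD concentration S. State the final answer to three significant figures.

From the Monod/SRT balance for a CMAS, S = K_s·(1+k_d θ_c)/[θ_c·(Y k − k_d) − 1] = 57.6 × (1 + 0.0782 × 10.7) / [10.7 × (0.316 × 7.27 − 0.0782) − 1] = 105.8 / 22.74 = 4.651 mg/L.

S ≈ 4.65 mg/L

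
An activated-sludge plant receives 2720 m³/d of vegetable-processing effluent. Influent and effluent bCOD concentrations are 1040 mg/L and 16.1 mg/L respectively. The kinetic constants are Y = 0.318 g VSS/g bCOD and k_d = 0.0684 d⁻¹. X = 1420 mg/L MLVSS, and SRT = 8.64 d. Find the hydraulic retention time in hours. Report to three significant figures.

Rearranging the biomass balance for a CMAS with decay, V = Y·Q·ΔS·θ_c / [X·(1+k_d θ_c)] = 0.318 × 2720 × (1040 − 16.1) × 8.64 / [1420 × (1 + 0.0684 × 8.64)] = 7.65×10^6 / 2259 = 3387 m³.
τ = V/Q = 3387/2720 = 1.245 d, or 29.89 h.

τ ≈ 29.9 h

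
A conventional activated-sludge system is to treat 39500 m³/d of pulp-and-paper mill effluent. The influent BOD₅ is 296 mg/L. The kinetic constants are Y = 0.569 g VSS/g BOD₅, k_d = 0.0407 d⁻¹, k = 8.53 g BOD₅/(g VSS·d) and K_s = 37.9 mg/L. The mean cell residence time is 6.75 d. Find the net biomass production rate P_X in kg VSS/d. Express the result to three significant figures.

From the Monod/SRT balance for a CMAS, S = K_s·(1+k_d θ_c)/[θ_c·(Y k − k_d) − 1] = 37.9 × (1 + 0.0407 × 6.75) / [6.75 × (0.569 × 8.53 − 0.0407) − 1] = 48.31 / 31.49 = 1.534 mg/L.
Correct the yield for decay: Y_obs = Y/(1 + k_d θ_c) = 0.569 / (1 + 0.0407 × 6.75) = 0.569 / 1.275 = 0.4464.
ΔS = 296 − 1.53 = 294.5 mg/L, so the substrate removal rate is 39500 × 294.5/1000 = 11632 kg BOD₅/d.
So the net sludge growth is P_X = 0.4464 × 11632 = 5192 kg VSS/d.

P_X ≈ 5190 kg VSS/d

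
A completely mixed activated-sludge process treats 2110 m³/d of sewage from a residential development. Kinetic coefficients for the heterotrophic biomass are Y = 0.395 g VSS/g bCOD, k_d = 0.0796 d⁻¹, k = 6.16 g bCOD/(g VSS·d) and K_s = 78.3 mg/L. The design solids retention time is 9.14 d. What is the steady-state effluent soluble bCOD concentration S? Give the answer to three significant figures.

From the Monod/SRT balance for a CMAS, S = K_s·(1+k_d θ_c)/[θ_c·(Y k − k_d) − 1] = 78.3 × (1 + 0.0796 × 9.14) / [9.14 × (0.395 × 6.16 − 0.0796) − 1] = 135.3 / 20.51 = 6.595 mg/L.

S ≈ 6.59 mg/L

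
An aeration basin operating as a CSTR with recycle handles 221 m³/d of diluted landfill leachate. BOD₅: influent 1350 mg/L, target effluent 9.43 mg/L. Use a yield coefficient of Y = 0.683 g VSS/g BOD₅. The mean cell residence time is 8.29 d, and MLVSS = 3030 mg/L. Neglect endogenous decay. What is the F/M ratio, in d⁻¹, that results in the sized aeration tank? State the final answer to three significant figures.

With k_d = 0 the design equation reduces to V = Y Q (S₀−S) θ_c / X = 0.683 × 221 × (1350 − 9.43) × 8.29 / 3030 = 553.6 m³.
F/M = applied load / biomass = Q·S₀/(V·X) = 221 × 1350 / (553.6 × 3030) = 0.1779 d⁻¹.

F/M ≈ 0.178 d⁻¹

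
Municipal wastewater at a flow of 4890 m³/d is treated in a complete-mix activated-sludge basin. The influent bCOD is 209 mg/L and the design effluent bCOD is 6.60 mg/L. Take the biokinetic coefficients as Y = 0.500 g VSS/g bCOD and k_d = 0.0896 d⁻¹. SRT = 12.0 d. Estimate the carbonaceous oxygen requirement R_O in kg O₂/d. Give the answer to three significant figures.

R_O ≈ 651 kg O₂/d

Correct the yield for decay: Y_obs = Y/(1 + k_d θ_c) = 0.500 / (1 + 0.0896 × 12.0) = 0.500 / 2.075 = 0.2409.
ΔS = 209 − 6.60 = 202.4 mg/L, so the substrate removal rate is 4890 × 202.4/1000 = 989.7 kg bCOD/d.
Biomass synthesised: P_X = Y_obs × 989.7 = 238.5 kg VSS/d.
Carbonaceous O₂ demand = substrate oxidised − cell-mass equivalent = 989.7 − 1.42 × 238.5 = 651.1 kg O₂/d.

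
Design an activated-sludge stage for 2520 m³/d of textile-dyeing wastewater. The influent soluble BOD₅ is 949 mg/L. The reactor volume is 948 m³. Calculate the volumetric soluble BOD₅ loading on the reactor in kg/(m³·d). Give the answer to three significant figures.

Applied soluble BOD₅ load per unit volume = Q·S₀/V = (2520 × 949/1000)/948.0 = 2.523 kg soluble BOD₅·m⁻³·d⁻¹.

L_v ≈ 2.52 kg soluble BOD₅/(m³·d)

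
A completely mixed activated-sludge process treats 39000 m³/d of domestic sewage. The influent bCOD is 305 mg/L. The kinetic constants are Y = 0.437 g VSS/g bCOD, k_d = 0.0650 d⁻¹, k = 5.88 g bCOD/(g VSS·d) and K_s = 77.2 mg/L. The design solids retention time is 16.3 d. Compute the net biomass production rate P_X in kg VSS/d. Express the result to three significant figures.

P_X ≈ 2490 kg VSS/d

From the Monod/SRT balance for a CMAS, S = K_s·(1+k_d θ_c)/[θ_c·(Y k − k_d) − 1] = 77.2 × (1 + 0.0650 × 16.3) / [16.3 × (0.437 × 5.88 − 0.0650) − 1] = 159.0 / 39.82 = 3.992 mg/L.
Observed yield with endogenous decay: Y_obs = Y / (1 + k_d·θ_c) = 0.437 / (1 + 0.0650 × 16.3) = 0.437 / 2.059 = 0.2122 g VSS/g bCOD.
ΔS = 305 − 3.99 = 301.0 mg/L, so the substrate removal rate is 39000 × 301.0/1000 = 11739 kg bCOD/d.
Net biomass production P_X = Y_obs × Q·(S₀ − S) = 0.2122 × 11739 = 2491 kg VSS/d.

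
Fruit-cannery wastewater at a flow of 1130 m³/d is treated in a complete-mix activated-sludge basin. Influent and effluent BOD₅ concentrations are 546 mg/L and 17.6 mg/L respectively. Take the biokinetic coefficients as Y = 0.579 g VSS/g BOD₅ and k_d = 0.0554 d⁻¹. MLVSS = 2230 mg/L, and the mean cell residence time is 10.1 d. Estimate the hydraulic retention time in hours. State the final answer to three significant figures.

τ ≈ 21.3 h

Rearranging the biomass balance for a CMAS with decay, V = Y·Q·ΔS·θ_c / [X·(1+k_d θ_c)] = 0.579 × 1130 × (546 − 17.6) × 10.1 / [2230 × (1 + 0.0554 × 10.1)] = 3.49×10^6 / 3478 = 1004 m³.
Hydraulic retention time τ = V/Q = 1004 / 1130 = 0.8885 d = 21.32 h.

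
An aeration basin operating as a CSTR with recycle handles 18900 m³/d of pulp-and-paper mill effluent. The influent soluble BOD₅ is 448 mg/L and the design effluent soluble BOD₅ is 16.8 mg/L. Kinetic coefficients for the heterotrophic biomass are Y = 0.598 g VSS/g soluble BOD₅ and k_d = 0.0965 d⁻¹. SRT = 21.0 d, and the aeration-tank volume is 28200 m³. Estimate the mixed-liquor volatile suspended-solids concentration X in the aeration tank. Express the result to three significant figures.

X = Y·Q·ΔS·θ_c / [V·(1 + k_d θ_c)] = 0.598 × 18900 × (448 − 16.8) × 21.0 / [28200 × (1 + 0.0965 × 21.0)] = 1199 mg/L.

X ≈ 1200 mg/L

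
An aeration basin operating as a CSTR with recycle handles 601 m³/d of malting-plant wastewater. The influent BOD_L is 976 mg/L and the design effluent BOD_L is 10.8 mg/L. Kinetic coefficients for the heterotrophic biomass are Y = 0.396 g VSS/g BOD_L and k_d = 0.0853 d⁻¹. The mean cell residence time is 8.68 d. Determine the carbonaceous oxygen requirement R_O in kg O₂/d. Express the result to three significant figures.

Correct the yield for decay: Y_obs = Y/(1 + k_d θ_c) = 0.396 / (1 + 0.0853 × 8.68) = 0.396 / 1.740 = 0.2275.
Substrate removed = Q·(S₀ − S) = 601 m³/d × (976 − 10.8) g/m³ = 5.8×10^5 g/d = 580.1 kg/d.
Biomass synthesised: P_X = Y_obs × 580.1 = 132.0 kg VSS/d.
R_O = Q·ΔS − 1.42 P_X = 580.1 − 187.4 = 392.7 kg O₂/d.

R_O ≈ 393 kg O₂/d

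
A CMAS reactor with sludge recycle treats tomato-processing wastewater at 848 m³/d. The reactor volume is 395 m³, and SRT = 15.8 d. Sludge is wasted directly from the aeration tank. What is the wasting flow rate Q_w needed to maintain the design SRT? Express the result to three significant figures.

Q_w ≈ 25.0 m³/d

Wasting from the aeration tank: Q_w = V / θ_c = 395.0 / 15.8 = 25.00 m³/d.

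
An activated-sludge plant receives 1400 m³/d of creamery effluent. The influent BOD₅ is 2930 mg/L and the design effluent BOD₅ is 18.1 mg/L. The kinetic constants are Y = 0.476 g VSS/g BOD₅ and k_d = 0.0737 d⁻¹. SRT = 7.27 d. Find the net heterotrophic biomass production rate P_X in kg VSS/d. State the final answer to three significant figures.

P_X ≈ 1260 kg VSS/d

Y_obs = Y / (1 + k_d θ_c) = 0.476 / (1 + 0.0737 × 7.27) = 0.476 / 1.536 = 0.3099.
Mass of BOD₅ removed per day: Q(S₀ − S) = 1400 × 2912 g/m³ = 4077 kg/d.
So the net sludge growth is P_X = 0.3099 × 4077 = 1264 kg VSS/d.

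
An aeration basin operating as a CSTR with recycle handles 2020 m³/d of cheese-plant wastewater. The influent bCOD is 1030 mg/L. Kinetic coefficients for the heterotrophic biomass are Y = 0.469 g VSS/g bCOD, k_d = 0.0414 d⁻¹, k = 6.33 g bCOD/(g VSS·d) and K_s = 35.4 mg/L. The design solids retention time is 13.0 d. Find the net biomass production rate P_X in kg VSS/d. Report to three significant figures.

P_X ≈ 633 kg VSS/d

Effluent substrate depends only on kinetics and SRT: S = K_s(1 + k_d θ_c) / [θ_c(Yk − k_d) − 1] = 35.4 × (1 + 0.0414 × 13.0) / [13.0 × (0.469 × 6.33 − 0.0414) − 1] = 54.45 / 37.06 = 1.469 mg/L.
Correct the yield for decay: Y_obs = Y/(1 + k_d θ_c) = 0.469 / (1 + 0.0414 × 13.0) = 0.469 / 1.538 = 0.3049.
Q·(S₀ − S) = 2020 × (1030 − 1.47) × 10⁻³ = 2078 kg/d removed.
P_X = Y_obs · Q(S₀ − S) = 0.3049 × 2078 = 633.5 kg VSS/d.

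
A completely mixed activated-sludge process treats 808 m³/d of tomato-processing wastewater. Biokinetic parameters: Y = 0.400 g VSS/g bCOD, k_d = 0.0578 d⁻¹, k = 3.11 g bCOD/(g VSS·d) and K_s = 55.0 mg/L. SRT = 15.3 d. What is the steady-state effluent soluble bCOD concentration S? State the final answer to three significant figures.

S ≈ 6.04 mg/L

For a completely mixed reactor with recycle the Lawrence–McCarty relation gives S = K_s·(1 + k_d·θ_c) / [θ_c·(Y·k − k_d) − 1] = 55.0 × (1 + 0.0578 × 15.3) / [15.3 × (0.400 × 3.11 − 0.0578) − 1] = 103.6 / 17.15 = 6.043 mg/L.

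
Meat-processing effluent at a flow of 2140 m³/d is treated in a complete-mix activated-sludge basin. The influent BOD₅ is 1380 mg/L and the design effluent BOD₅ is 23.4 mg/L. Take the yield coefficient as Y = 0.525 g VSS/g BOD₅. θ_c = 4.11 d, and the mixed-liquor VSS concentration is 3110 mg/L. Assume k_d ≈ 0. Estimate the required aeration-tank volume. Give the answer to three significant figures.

V·X = Y·Q·ΔS·θ_c gives V = 0.525 × 2140 × (1380 − 23.4) × 4.11 / 3110 = 2014 m³.

V ≈ 2010 m³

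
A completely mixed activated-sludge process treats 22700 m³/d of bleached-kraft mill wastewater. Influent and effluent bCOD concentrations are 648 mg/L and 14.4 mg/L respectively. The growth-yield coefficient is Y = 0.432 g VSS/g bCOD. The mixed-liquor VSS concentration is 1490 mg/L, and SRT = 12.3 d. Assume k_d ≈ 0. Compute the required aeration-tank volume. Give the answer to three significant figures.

V·X = Y·Q·ΔS·θ_c gives V = 0.432 × 22700 × (648 − 14.4) × 12.3 / 1490 = 51291 m³.

V ≈ 51300 m³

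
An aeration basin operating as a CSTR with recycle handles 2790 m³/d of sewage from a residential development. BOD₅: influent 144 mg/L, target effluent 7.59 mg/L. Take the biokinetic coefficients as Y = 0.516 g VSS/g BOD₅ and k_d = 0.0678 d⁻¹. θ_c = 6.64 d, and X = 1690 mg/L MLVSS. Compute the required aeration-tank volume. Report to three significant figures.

Steady-state biomass mass balance: V·X·(1 + k_d·θ_c) = Y·Q·(S₀ − S)·θ_c, so V = 0.516 × 2790 × (144 − 7.59) × 6.64 / [1690 × (1 + 0.0678 × 6.64)] = 1.3×10^6 / 2451 = 532.1 m³.

V ≈ 532 m³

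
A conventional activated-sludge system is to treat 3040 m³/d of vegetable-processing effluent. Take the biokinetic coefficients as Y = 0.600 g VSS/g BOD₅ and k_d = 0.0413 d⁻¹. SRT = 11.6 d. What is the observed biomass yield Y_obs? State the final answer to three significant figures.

Y_obs ≈ 0.406 g VSS/g BOD₅

The observed yield is Y_obs = Y/(1 + k_d·θ_c) = 0.600 / (1 + 0.0413 × 11.6) = 0.600 / 1.479 = 0.4057 g VSS per g BOD₅ removed.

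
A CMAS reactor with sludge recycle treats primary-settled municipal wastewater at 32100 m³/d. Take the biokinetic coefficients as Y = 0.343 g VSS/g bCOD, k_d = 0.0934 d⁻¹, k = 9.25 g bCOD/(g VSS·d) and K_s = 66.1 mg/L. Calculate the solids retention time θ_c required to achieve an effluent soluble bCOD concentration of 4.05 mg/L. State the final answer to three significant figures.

From 1/θ_c = Y·k·S/(K_s + S) − k_d: Y·k·S/(K_s+S) = 0.343 × 9.25 × 4.05 / (66.1 + 4.05) = 0.1832 d⁻¹.
1/θ_c = 0.1832 − 0.0934 = 0.08977 d⁻¹, so θ_c = 11.14 d.

θ_c ≈ 11.1 d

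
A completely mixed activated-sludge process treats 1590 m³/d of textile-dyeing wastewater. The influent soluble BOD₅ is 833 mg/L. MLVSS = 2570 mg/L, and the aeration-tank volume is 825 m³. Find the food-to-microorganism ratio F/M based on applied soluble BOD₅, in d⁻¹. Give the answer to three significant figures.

F/M ≈ 0.625 d⁻¹

Food-to-microorganism ratio F/M = Q S₀ / (V X) = 1590 × 833 / (825.0 × 2570) = 0.6247 d⁻¹.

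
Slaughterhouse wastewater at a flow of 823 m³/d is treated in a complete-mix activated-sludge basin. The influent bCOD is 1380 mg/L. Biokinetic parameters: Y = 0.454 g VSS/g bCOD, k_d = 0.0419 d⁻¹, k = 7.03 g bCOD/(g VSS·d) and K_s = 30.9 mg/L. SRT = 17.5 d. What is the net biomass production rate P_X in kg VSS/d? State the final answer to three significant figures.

P_X ≈ 297 kg VSS/d

Effluent substrate depends only on kinetics and SRT: S = K_s(1 + k_d θ_c) / [θ_c(Yk − k_d) − 1] = 30.9 × (1 + 0.0419 × 17.5) / [17.5 × (0.454 × 7.03 − 0.0419) − 1] = 53.56 / 54.12 = 0.9896 mg/L.
Correct the yield for decay: Y_obs = Y/(1 + k_d θ_c) = 0.454 / (1 + 0.0419 × 17.5) = 0.454 / 1.733 = 0.2619.
Mass of bCOD removed per day: Q(S₀ − S) = 823 × 1379 g/m³ = 1135 kg/d.
P_X = Y_obs · Q(S₀ − S) = 0.2619 × 1135 = 297.3 kg VSS/d.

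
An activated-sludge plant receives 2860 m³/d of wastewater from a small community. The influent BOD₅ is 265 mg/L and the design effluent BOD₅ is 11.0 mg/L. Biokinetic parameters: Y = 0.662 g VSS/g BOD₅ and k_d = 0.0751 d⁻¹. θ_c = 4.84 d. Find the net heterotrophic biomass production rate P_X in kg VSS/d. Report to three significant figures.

P_X ≈ 353 kg VSS/d

Observed yield with endogenous decay: Y_obs = Y / (1 + k_d·θ_c) = 0.662 / (1 + 0.0751 × 4.84) = 0.662 / 1.363 = 0.4855 g VSS/g BOD₅.
Q·(S₀ − S) = 2860 × (265 − 11.0) × 10⁻³ = 726.4 kg/d removed.
Net biomass production P_X = Y_obs × Q·(S₀ − S) = 0.4855 × 726.4 = 352.7 kg VSS/d.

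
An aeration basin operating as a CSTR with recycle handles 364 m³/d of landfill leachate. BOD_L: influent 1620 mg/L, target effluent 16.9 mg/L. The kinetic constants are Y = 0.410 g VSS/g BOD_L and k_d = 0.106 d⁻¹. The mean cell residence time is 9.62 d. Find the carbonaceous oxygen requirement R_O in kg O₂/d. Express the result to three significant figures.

Y_obs = Y / (1 + k_d θ_c) = 0.410 / (1 + 0.106 × 9.62) = 0.410 / 2.020 = 0.2030.
Q·(S₀ − S) = 364 × (1620 − 16.9) × 10⁻³ = 583.5 kg/d removed.
P_X = Y_obs·Q·(S₀ − S) = 0.2030 × 583.5 = 118.5 kg VSS/d.
R_O = Q·ΔS − 1.42 P_X = 583.5 − 168.2 = 415.3 kg O₂/d.

R_O ≈ 415 kg O₂/d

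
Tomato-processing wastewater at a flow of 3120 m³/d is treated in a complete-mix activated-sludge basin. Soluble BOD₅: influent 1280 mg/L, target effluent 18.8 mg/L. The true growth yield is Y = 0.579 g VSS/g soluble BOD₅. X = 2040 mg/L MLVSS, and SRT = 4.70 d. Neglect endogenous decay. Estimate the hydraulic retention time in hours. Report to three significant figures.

τ ≈ 40.4 h

With k_d = 0 the design equation reduces to V = Y Q (S₀−S) θ_c / X = 0.579 × 3120 × (1280 − 18.8) × 4.70 / 2040 = 5249 m³.
Hydraulic retention time τ = V/Q = 5249 / 3120 = 1.682 d = 40.38 h.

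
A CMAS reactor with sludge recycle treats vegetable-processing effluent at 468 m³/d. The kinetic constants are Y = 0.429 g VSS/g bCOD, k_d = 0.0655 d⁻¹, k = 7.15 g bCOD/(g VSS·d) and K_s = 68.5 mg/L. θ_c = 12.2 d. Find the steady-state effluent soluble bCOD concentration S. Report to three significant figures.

S ≈ 3.46 mg/L

Effluent substrate depends only on kinetics and SRT: S = K_s(1 + k_d θ_c) / [θ_c(Yk − k_d) − 1] = 68.5 × (1 + 0.0655 × 12.2) / [12.2 × (0.429 × 7.15 − 0.0655) − 1] = 123.2 / 35.62 = 3.460 mg/L.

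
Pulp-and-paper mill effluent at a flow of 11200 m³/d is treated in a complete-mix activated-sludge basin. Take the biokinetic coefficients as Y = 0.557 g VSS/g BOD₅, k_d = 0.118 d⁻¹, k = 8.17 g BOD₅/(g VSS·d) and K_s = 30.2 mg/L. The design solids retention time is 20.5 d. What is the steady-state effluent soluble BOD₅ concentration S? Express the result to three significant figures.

S ≈ 1.15 mg/L

From the Monod/SRT balance for a CMAS, S = K_s·(1+k_d θ_c)/[θ_c·(Y k − k_d) − 1] = 30.2 × (1 + 0.118 × 20.5) / [20.5 × (0.557 × 8.17 − 0.118) − 1] = 103.3 / 89.87 = 1.149 mg/L.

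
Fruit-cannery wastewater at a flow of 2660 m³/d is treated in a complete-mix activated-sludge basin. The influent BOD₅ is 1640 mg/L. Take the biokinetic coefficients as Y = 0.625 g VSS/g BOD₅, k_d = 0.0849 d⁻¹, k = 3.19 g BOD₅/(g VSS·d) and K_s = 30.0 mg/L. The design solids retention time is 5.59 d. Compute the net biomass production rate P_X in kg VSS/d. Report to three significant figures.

P_X ≈ 1840 kg VSS/d

Effluent substrate depends only on kinetics and SRT: S = K_s(1 + k_d θ_c) / [θ_c(Yk − k_d) − 1] = 30.0 × (1 + 0.0849 × 5.59) / [5.59 × (0.625 × 3.19 − 0.0849) − 1] = 44.24 / 9.670 = 4.575 mg/L.
Y_obs = Y / (1 + k_d θ_c) = 0.625 / (1 + 0.0849 × 5.59) = 0.625 / 1.475 = 0.4238.
Mass of BOD₅ removed per day: Q(S₀ − S) = 2660 × 1635 g/m³ = 4350 kg/d.
P_X = Y_obs · Q(S₀ − S) = 0.4238 × 4350 = 1844 kg VSS/d.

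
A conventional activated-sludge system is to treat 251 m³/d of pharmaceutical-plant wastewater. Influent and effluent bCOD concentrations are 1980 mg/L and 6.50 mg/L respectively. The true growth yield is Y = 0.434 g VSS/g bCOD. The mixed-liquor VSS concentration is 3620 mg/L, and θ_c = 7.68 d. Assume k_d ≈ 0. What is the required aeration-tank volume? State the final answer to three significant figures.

V·X = Y·Q·ΔS·θ_c gives V = 0.434 × 251 × (1980 − 6.50) × 7.68 / 3620 = 456.1 m³.

V ≈ 456 m³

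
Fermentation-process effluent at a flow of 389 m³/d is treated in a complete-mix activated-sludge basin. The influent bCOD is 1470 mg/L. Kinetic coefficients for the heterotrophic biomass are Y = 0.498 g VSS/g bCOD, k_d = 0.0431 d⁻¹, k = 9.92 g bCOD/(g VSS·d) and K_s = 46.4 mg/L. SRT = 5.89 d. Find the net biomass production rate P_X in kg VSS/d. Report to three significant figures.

P_X ≈ 227 kg VSS/d

From the Monod/SRT balance for a CMAS, S = K_s·(1+k_d θ_c)/[θ_c·(Y k − k_d) − 1] = 46.4 × (1 + 0.0431 × 5.89) / [5.89 × (0.498 × 9.92 − 0.0431) − 1] = 58.18 / 27.84 = 2.089 mg/L.
Correct the yield for decay: Y_obs = Y/(1 + k_d θ_c) = 0.498 / (1 + 0.0431 × 5.89) = 0.498 / 1.254 = 0.3972.
ΔS = 1470 − 2.09 = 1468 mg/L, so the substrate removal rate is 389 × 1468/1000 = 571.0 kg bCOD/d.
So the net sludge growth is P_X = 0.3972 × 571.0 = 226.8 kg VSS/d.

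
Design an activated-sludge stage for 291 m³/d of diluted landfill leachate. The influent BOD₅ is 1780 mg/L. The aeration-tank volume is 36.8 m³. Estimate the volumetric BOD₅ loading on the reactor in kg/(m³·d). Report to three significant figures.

L_v ≈ 14.1 kg BOD₅/(m³·d)

L_v = Q S₀ / V = 291 × 1780 × 10⁻³ / 36.80 = 14.08 kg/(m³·d).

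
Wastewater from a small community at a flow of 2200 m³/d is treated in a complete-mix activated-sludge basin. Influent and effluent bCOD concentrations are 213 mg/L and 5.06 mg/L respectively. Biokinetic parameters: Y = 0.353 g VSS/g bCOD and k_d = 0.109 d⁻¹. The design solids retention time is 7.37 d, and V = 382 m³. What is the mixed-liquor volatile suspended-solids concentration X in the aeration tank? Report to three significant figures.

Solving the biomass balance for X: X = Y Q (S₀−S) θ_c / [V (1+k_d θ_c)] = 0.353 × 2200 × (213 − 5.06) × 7.37 / [382 × (1 + 0.109 × 7.37)] = 1728 mg/L.

X ≈ 1730 mg/L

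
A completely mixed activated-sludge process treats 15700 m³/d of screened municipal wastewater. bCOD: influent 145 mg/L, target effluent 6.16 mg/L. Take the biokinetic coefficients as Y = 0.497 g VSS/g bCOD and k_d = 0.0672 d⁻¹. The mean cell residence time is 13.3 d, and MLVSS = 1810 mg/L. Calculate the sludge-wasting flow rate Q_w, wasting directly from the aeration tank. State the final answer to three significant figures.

Steady-state biomass mass balance: V·X·(1 + k_d·θ_c) = Y·Q·(S₀ − S)·θ_c, so V = 0.497 × 15700 × (145 − 6.16) × 13.3 / [1810 × (1 + 0.0672 × 13.3)] = 1.44×10^7 / 3428 = 4204 m³.
Wasting from the aeration tank: Q_w = V / θ_c = 4204 / 13.3 = 316.1 m³/d.

Q_w ≈ 316 m³/d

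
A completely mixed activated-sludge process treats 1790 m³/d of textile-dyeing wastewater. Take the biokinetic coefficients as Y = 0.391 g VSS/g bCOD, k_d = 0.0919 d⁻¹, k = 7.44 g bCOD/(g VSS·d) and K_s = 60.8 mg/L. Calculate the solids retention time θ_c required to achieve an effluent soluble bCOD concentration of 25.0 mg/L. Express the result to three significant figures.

θ_c ≈ 1.32 d

At the target effluent, Y k S/(K_s+S) = 0.391×7.44×25.0/85.80 = 0.8476 d⁻¹.
1/θ_c = 0.8476 − 0.0919 = 0.7557 d⁻¹, so θ_c = 1.323 d.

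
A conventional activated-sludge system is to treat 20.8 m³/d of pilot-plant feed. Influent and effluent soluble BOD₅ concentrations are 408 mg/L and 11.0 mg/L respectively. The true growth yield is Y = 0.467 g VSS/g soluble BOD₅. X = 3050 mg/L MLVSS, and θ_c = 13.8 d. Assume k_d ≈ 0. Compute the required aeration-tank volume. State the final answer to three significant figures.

V ≈ 17.4 m³

Biomass mass balance (decay neglected): V·X = Y·Q·(S₀ − S)·θ_c, so V = 0.467 × 20.8 × (408 − 11.0) × 13.8 / 3050 = 17.45 m³.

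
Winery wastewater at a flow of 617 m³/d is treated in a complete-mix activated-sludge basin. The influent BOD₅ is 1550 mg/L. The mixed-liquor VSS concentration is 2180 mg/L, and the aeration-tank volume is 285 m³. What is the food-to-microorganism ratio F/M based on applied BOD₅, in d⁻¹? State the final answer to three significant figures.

F/M = Q·S₀ / (V·X) = 617 × 1550 / (285.0 × 2180) = 1.539 g BOD₅·(g VSS·d)⁻¹.

F/M ≈ 1.54 d⁻¹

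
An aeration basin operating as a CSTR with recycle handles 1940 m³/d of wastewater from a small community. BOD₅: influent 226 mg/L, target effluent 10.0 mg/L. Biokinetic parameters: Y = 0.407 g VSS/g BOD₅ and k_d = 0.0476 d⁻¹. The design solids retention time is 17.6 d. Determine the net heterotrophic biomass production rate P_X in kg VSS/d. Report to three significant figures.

Observed yield with endogenous decay: Y_obs = Y / (1 + k_d·θ_c) = 0.407 / (1 + 0.0476 × 17.6) = 0.407 / 1.838 = 0.2215 g VSS/g BOD₅.
ΔS = 226 − 10.0 = 216.0 mg/L, so the substrate removal rate is 1940 × 216.0/1000 = 419.0 kg BOD₅/d.
So the net sludge growth is P_X = 0.2215 × 419.0 = 92.80 kg VSS/d.

P_X ≈ 92.8 kg VSS/d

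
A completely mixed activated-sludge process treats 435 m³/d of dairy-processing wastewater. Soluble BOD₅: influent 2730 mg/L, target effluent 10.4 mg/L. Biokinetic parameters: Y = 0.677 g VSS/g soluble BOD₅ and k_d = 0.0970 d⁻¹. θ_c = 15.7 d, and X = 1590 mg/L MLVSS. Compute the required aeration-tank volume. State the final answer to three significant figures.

V ≈ 3130 m³

Steady-state biomass mass balance: V·X·(1 + k_d·θ_c) = Y·Q·(S₀ − S)·θ_c, so V = 0.677 × 435 × (2730 − 10.4) × 15.7 / [1590 × (1 + 0.0970 × 15.7)] = 1.26×10^7 / 4011 = 3135 m³.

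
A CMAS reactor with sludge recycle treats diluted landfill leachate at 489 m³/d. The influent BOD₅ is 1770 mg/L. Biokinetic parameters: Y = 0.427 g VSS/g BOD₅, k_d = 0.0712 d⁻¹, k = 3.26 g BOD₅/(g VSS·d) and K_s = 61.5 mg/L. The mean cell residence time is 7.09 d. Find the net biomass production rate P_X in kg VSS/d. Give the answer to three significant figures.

P_X ≈ 244 kg VSS/d

For a completely mixed reactor with recycle the Lawrence–McCarty relation gives S = K_s·(1 + k_d·θ_c) / [θ_c·(Y·k − k_d) − 1] = 61.5 × (1 + 0.0712 × 7.09) / [7.09 × (0.427 × 3.26 − 0.0712) − 1] = 92.55 / 8.365 = 11.06 mg/L.
Correct the yield for decay: Y_obs = Y/(1 + k_d θ_c) = 0.427 / (1 + 0.0712 × 7.09) = 0.427 / 1.505 = 0.2838.
Substrate removed = Q·(S₀ − S) = 489 m³/d × (1770 − 11.1) g/m³ = 8.6×10^5 g/d = 860.1 kg/d.
So the net sludge growth is P_X = 0.2838 × 860.1 = 244.1 kg VSS/d.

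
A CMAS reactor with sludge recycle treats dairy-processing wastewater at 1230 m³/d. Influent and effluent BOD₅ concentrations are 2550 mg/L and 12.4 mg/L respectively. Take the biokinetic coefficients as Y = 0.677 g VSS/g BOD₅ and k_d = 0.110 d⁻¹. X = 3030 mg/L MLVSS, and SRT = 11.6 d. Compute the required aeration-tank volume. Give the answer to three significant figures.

V ≈ 3550 m³

Steady-state biomass mass balance: V·X·(1 + k_d·θ_c) = Y·Q·(S₀ − S)·θ_c, so V = 0.677 × 1230 × (2550 − 12.4) × 11.6 / [3030 × (1 + 0.110 × 11.6)] = 2.45×10^7 / 6896 = 3554 m³.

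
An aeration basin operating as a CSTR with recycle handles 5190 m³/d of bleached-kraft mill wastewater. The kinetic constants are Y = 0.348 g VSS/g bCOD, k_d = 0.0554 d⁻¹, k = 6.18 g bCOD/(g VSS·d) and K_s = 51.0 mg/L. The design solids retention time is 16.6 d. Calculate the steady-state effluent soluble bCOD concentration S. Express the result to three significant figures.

For a completely mixed reactor with recycle the Lawrence–McCarty relation gives S = K_s·(1 + k_d·θ_c) / [θ_c·(Y·k − k_d) − 1] = 51.0 × (1 + 0.0554 × 16.6) / [16.6 × (0.348 × 6.18 − 0.0554) − 1] = 97.90 / 33.78 = 2.898 mg/L.

S ≈ 2.90 mg/L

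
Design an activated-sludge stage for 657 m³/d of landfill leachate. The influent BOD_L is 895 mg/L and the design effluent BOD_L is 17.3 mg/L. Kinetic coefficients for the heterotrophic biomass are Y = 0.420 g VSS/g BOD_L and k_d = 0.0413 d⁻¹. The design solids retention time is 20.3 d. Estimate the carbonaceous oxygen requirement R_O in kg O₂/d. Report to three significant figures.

R_O ≈ 390 kg O₂/d

The observed yield is Y_obs = Y/(1 + k_d·θ_c) = 0.420 / (1 + 0.0413 × 20.3) = 0.420 / 1.838 = 0.2285 g VSS per g BOD_L removed.
Q·(S₀ − S) = 657 × (895 − 17.3) × 10⁻³ = 576.6 kg/d removed.
P_X = Y_obs·Q·(S₀ − S) = 0.2285 × 576.6 = 131.7 kg VSS/d.
R_O = Q·(S₀ − S) − 1.42·P_X = 576.6 − 1.42 × 131.7 = 389.6 kg O₂/d.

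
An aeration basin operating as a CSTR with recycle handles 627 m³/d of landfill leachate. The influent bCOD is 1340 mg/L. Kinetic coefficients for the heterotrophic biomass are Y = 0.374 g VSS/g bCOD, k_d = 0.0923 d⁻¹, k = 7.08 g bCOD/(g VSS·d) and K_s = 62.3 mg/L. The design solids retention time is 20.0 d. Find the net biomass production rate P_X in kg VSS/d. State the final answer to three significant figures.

P_X ≈ 110 kg VSS/d

From the Monod/SRT balance for a CMAS, S = K_s·(1+k_d θ_c)/[θ_c·(Y k − k_d) − 1] = 62.3 × (1 + 0.0923 × 20.0) / [20.0 × (0.374 × 7.08 − 0.0923) − 1] = 177.3 / 50.11 = 3.538 mg/L.
Correct the yield for decay: Y_obs = Y/(1 + k_d θ_c) = 0.374 / (1 + 0.0923 × 20.0) = 0.374 / 2.846 = 0.1314.
ΔS = 1340 − 3.54 = 1336 mg/L, so the substrate removal rate is 627 × 1336/1000 = 838.0 kg bCOD/d.
So the net sludge growth is P_X = 0.1314 × 838.0 = 110.1 kg VSS/d.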